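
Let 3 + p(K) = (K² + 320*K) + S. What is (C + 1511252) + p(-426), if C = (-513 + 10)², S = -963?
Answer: 1808451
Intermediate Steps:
p(K) = -966 + K² + 320*K (p(K) = -3 + ((K² + 320*K) - 963) = -3 + (-963 + K² + 320*K) = -966 + K² + 320*K)
C = 253009 (C = (-503)² = 253009)
(C + 1511252) + p(-426) = (253009 + 1511252) + (-966 + (-426)² + 320*(-426)) = 1764261 + (-966 + 181476 - 136320) = 1764261 + 44190 = 1808451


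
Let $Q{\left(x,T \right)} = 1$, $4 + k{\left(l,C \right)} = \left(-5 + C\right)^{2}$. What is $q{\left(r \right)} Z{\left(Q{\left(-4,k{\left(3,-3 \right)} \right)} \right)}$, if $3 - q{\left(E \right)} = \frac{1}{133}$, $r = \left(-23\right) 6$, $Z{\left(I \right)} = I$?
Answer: $\frac{398}{133} \approx 2.9925$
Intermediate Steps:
$k{\left(l,C \right)} = -4 + \left(-5 + C\right)^{2}$
$r = -138$
$q{\left(E \right)} = \frac{398}{133}$ ($q{\left(E \right)} = 3 - \frac{1}{133} = \frac{398}{133}$)
$q{\left(r \right)} Z{\left(Q{\left(-4,k{\left(3,-3 \right)} \right)} \right)} = \frac{398}{133} \cdot 1 = \frac{398}{133}$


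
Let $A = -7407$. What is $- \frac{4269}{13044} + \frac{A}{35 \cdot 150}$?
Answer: $- \frac{6612731}{3804500} \approx -1.7381$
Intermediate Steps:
$- \frac{4269}{13044} + \frac{A}{35 \cdot 150} = - \frac{4269}{13044} - \frac{7407}{35 \cdot 150} = \left(-4269\right) \frac{1}{13044} - \frac{7407}{5250} = - \frac{1423}{4348} - \frac{2469}{1750} = - \frac{6612731}{3804500}$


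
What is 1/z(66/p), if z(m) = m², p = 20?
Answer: 100/1089 ≈ 0.091827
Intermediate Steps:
1/z(66/p) = 1/((66/20)²) = 1/((66*(1/20))²) = 1/((33/10)²) = 1/(1089/100) = 100/1089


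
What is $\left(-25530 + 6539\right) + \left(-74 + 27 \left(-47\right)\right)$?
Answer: $-20334$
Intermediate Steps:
$\left(-25530 + 6539\right) + \left(-74 + 27 \left(-47\right)\right) = -18991 - 1343 = -20334$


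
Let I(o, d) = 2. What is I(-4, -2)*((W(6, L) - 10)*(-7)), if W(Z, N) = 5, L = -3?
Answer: 70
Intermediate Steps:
I(-4, -2)*((W(6, L) - 10)*(-7)) = 2*((5 - 10)*(-7)) = 2*(-5*(-7)) = 2*35 = 70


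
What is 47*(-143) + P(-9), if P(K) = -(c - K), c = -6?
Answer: -6724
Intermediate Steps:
P(K) = 6 + K (P(K) = -(-6 - K) = 6 + K)
47*(-143) + P(-9) = 47*(-143) + (6 - 9) = -6721 - 3 = -6724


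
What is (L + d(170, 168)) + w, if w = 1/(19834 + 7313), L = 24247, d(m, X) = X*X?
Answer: 1424430238/27147 ≈ 52471.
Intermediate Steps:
d(m, X) = X²
w = 1/27147 ≈ 3.6836e-5
(L + d(170, 168)) + w = (24247 + 168²) + 1/27147 = (24247 + 28224) + 1/27147 = 52471 + 1/27147 = 1424430238/27147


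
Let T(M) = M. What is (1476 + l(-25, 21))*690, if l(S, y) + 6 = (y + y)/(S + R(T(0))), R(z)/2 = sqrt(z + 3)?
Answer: 621041400/613 - 57960*sqrt(3)/613 ≈ 1.0130e+6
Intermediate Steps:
R(z) = 2*sqrt(3 + z) (R(z) = 2*sqrt(z + 3) = 2*sqrt(3 + z))
l(S, y) = -6 + 2*y/(S + 2*sqrt(3)) (l(S, y) = -6 + (y + y)/(S + 2*sqrt(3 + 0)) = -6 + (2*y)/(S + 2*sqrt(3)) = -6 + 2*y/(S + 2*sqrt(3)))
(1476 + l(-25, 21))*690 = (1476 + 2*(21 - 6*sqrt(3) - 3*(-25))/(-25 + 2*sqrt(3)))*690 = (1476 + 2*(21 - 6*sqrt(3) + 75)/(-25 + 2*sqrt(3)))*690 = (1476 + 2*(96 - 6*sqrt(3))/(-25 + 2*sqrt(3)))*690 = 1018440 + 1380*(96 - 6*sqrt(3))/(-25 + 2*sqrt(3))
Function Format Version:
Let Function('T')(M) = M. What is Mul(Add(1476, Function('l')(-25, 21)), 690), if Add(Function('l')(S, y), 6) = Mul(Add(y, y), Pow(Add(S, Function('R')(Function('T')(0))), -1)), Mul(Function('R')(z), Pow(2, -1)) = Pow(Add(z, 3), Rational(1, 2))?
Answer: Add(Rational(621041400, 613), Mul(Rational(-57960, 613), Pow(3, Rational(1, 2)))) ≈ 1.0130e+6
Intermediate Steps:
Function('R')(z) = Mul(2, Pow(Add(3, z), Rational(1, 2))) (Function('R')(z) = Mul(2, Pow(Add(z, 3), Rational(1, 2))) = Mul(2, Pow(Add(3, z), Rational(1, 2))))
Function('l')(S, y) = Add(-6, Mul(2, y, Pow(Add(S, Mul(2, Pow(3, Rational(1, 2)))), -1))) (Function('l')(S, y) = Add(-6, Mul(Add(y, y), Pow(Add(S, Mul(2, Pow(Add(3, 0), Rational(1, 2)))), -1))) = Add(-6, Mul(Mul(2, y), Pow(Add(S, Mul(2, Pow(3, Rational(1, 2)))), -1))) = Add(-6, Mul(2, y, Pow(Add(S, Mul(2, Pow(3, Rational(1, 2)))), -1))))
Mul(Add(1476, Function('l')(-25, 21)), 690) = Mul(Add(1476, Mul(2, Pow(Add(-25, Mul(2, Pow(3, Rational(1, 2)))), -1), Add(21, Mul(-6, Pow(3, Rational(1, 2))), Mul(-3, -25)))), 690) = Mul(Add(1476, Mul(2, Pow(Add(-25, Mul(2, Pow(3, Rational(1, 2)))), -1), Add(21, Mul(-6, Pow(3, Rational(1, 2))), 75))), 690) = Mul(Add(1476, Mul(2, Pow(Add(-25, Mul(2, Pow(3, Rational(1, 2)))), -1), Add(96, Mul(-6, Pow(3, Rational(1, 2)))))), 690) = Add(1018440, Mul(1380, Pow(Add(-25, Mul(2, Pow(3, Rational(1, 2)))), -1), Add(96, Mul(-6, Pow(3, Rational(1, 2))))))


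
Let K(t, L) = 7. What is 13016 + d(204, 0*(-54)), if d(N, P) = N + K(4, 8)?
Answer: 13227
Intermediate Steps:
d(N, P) = 7 + N (d(N, P) = N + 7 = 7 + N)
13016 + d(204, 0*(-54)) = 13016 + (7 + 204) = 13016 + 211 = 13227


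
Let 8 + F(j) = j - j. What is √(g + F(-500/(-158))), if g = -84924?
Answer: 2*I*√21233 ≈ 291.43*I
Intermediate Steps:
F(j) = -8 (F(j) = -8 + (j - j) = -8 + 0 = -8)
√(g + F(-500/(-158))) = √(-84924 - 8) = √(-84932) = 2*I*√21233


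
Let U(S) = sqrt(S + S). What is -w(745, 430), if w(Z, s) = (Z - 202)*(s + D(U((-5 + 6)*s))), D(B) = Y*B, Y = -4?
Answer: -233490 + 4344*sqrt(215) ≈ -1.6979e+5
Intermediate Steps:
U(S) = sqrt(2)*sqrt(S) (U(S) = sqrt(2*S) = sqrt(2)*sqrt(S))
D(B) = -4*B
w(Z, s) = (-202 + Z)*(s - 4*sqrt(2)*sqrt(s)) (w(Z, s) = (Z - 202)*(s - 4*sqrt(2)*sqrt((-5 + 6)*s)) = (-202 + Z)*(s - 4*sqrt(2)*sqrt(1*s)) = (-202 + Z)*(s - 4*sqrt(2)*sqrt(s)))
-w(745, 430) = -(-202*430 + 745*430 + 808*sqrt(2)*sqrt(430) - 4*745*sqrt(2)*sqrt(430)) = -(-86860 + 320350 + 1616*sqrt(215) - 5960*sqrt(215)) = -(233490 - 4344*sqrt(215)) = -233490 + 4344*sqrt(215)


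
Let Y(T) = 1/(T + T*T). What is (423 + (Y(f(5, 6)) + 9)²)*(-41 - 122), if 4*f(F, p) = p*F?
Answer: -5344929088/65025 ≈ -82198.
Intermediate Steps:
f(F, p) = F*p/4 (f(F, p) = (p*F)/4 = (F*p)/4 = F*p/4)
Y(T) = 1/(T + T²)
(423 + (Y(f(5, 6)) + 9)²)*(-41 - 122) = (423 + (1/((((¼)*5*6))*(1 + (¼)*5*6)) + 9)²)*(-41 - 122) = (423 + (1/((15/2)*(1 + 15/2)) + 9)²)*(-163) = (423 + (2/(15*(17/2)) + 9)²)*(-163) = (423 + ((2/15)*(2/17) + 9)²)*(-163) = (423 + (4/255 + 9)²)*(-163) = (423 + (2299/255)²)*(-163) = (423 + 5285401/65025)*(-163) = (32790976/65025)*(-163) = -5344929088/65025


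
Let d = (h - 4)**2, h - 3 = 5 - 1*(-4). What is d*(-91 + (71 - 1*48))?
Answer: -4352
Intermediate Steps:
h = 12 (h = 3 + (5 - 1*(-4)) = 3 + (5 + 4) = 3 + 9 = 12)
d = 64 (d = (12 - 4)**2 = 8**2 = 64)
d*(-91 + (71 - 1*48)) = 64*(-91 + (71 - 1*48)) = 64*(-91 + (71 - 48)) = 64*(-91 + 23) = 64*(-68) = -4352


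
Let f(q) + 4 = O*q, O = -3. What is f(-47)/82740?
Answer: 137/82740 ≈ 0.0016558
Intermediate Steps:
f(q) = -4 - 3*q
f(-47)/82740 = (-4 - 3*(-47))/82740 = (-4 + 141)*(1/82740) = 137*(1/82740) = 137/82740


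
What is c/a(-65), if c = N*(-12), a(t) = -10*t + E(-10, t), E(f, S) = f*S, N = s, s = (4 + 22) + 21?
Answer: -141/325 ≈ -0.43385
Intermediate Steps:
s = 47 (s = 26 + 21 = 47)
N = 47
E(f, S) = S*f
a(t) = -20*t (a(t) = -10*t + t*(-10) = -10*t - 10*t = -20*t)
c = -564 (c = 47*(-12) = -564)
c/a(-65) = -564/((-20*(-65))) = -564/1300 = -564*1/1300 = -141/325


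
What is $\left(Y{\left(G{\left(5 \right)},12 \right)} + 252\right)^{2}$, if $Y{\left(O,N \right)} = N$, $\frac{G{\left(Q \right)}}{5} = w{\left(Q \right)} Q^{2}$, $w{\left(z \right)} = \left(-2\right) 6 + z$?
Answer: $69696$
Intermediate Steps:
$w{\left(z \right)} = -12 + z$
$G{\left(Q \right)} = 5 Q^{2} \left(-12 + Q\right)$ ($G{\left(Q \right)} = 5 \left(-12 + Q\right) Q^{2} = 5 Q^{2} \left(-12 + Q\right)$)
$\left(Y{\left(G{\left(5 \right)},12 \right)} + 252\right)^{2} = \left(12 + 252\right)^{2} = 264^{2} = 69696$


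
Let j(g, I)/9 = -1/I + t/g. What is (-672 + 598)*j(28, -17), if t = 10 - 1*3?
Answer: -6993/34 ≈ -205.68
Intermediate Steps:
t = 7 (t = 10 - 3 = 7)
j(g, I) = -9/I + 63/g (j(g, I) = 9*(-1/I + 7/g) = -9/I + 63/g)
(-672 + 598)*j(28, -17) = (-672 + 598)*(-9/(-17) + 63/28) = -74*(-9*(-1/17) + 63*(1/28)) = -74*(9/17 + 9/4) = -74*189/68 = -6993/34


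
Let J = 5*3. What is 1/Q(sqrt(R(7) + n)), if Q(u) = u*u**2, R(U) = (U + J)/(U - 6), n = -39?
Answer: I*sqrt(17)/289 ≈ 0.014267*I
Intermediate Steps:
J = 15
R(U) = (15 + U)/(-6 + U) (R(U) = (U + 15)/(U - 6) = (15 + U)/(-6 + U))
Q(u) = u**3
1/Q(sqrt(R(7) + n)) = 1/((sqrt((15 + 7)/(-6 + 7) - 39))**3) = 1/((sqrt(22/1 - 39))**3) = 1/((sqrt(1*22 - 39))**3) = 1/((sqrt(22 - 39))**3) = 1/((sqrt(-17))**3) = 1/((I*sqrt(17))**3) = 1/(-17*I*sqrt(17)) = I*sqrt(17)/289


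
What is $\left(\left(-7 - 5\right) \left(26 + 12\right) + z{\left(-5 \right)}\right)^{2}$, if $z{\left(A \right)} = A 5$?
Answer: $231361$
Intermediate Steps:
$z{\left(A \right)} = 5 A$
$\left(\left(-7 - 5\right) \left(26 + 12\right) + z{\left(-5 \right)}\right)^{2} = \left(\left(-7 - 5\right) \left(26 + 12\right) + 5 \left(-5\right)\right)^{2} = \left(\left(-12\right) 38 - 25\right)^{2} = \left(-456 - 25\right)^{2} = \left(-481\right)^{2} = 231361$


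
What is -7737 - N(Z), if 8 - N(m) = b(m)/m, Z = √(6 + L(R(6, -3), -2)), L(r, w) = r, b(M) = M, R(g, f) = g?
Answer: -7744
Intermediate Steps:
Z = 2*√3 (Z = √(6 + 6) = √12 = 2*√3 ≈ 3.4641)
N(m) = 7 (N(m) = 8 - m/m = 8 - 1*1 = 8 - 1 = 7)
-7737 - N(Z) = -7737 - 1*7 = -7737 - 7 = -7744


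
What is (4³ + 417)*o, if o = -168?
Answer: -80808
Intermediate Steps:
(4³ + 417)*o = (4³ + 417)*(-168) = (64 + 417)*(-168) = 481*(-168) = -80808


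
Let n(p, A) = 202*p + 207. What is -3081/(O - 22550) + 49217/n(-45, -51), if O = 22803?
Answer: -5688632/321057 ≈ -17.718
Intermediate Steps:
n(p, A) = 207 + 202*p
-3081/(O - 22550) + 49217/n(-45, -51) = -3081/(22803 - 22550) + 49217/(207 + 202*(-45)) = -3081/253 + 49217/(207 - 9090) = -3081*1/253 + 49217/(-8883) = -3081/253 + 49217*(-1/8883) = -3081/253 - 7031/1269 = -5688632/321057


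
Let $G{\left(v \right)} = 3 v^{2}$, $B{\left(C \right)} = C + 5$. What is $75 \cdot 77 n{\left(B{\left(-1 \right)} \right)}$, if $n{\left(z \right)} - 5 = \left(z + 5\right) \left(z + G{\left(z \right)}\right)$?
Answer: $2731575$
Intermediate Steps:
$B{\left(C \right)} = 5 + C$
$n{\left(z \right)} = 5 + \left(5 + z\right) \left(z + 3 z^{2}\right)$ ($n{\left(z \right)} = 5 + \left(z + 5\right) \left(z + 3 z^{2}\right) = 5 + \left(5 + z\right) \left(z + 3 z^{2}\right)$)
$75 \cdot 77 n{\left(B{\left(-1 \right)} \right)} = 75 \cdot 77 \left(5 + 3 \left(5 - 1\right)^{3} + 5 \left(5 - 1\right) + 16 \left(5 - 1\right)^{2}\right) = 5775 \left(5 + 3 \cdot 4^{3} + 5 \cdot 4 + 16 \cdot 4^{2}\right) = 5775 \left(5 + 3 \cdot 64 + 20 + 16 \cdot 16\right) = 5775 \left(5 + 192 + 20 + 256\right) = 5775 \cdot 473 = 2731575$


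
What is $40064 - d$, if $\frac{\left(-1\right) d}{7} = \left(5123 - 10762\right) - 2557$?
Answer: $-17308$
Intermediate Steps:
$d = 57372$ ($d = - 7 \left(\left(5123 - 10762\right) - 2557\right) = - 7 \left(-5639 - 2557\right) = \left(-7\right) \left(-8196\right) = 57372$)
$40064 - d = 40064 - 57372 = -17308$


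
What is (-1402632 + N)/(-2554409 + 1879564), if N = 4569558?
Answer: -3166926/674845 ≈ -4.6928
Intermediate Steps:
(-1402632 + N)/(-2554409 + 1879564) = (-1402632 + 4569558)/(-2554409 + 1879564) = 3166926/(-674845) = 3166926*(-1/674845) = -3166926/674845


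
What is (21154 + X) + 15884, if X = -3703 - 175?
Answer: 33160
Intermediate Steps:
X = -3878
(21154 + X) + 15884 = (21154 - 3878) + 15884 = 17276 + 15884 = 33160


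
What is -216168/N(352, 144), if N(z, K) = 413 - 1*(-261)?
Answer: -108084/337 ≈ -320.72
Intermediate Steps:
N(z, K) = 674 (N(z, K) = 413 + 261 = 674)
-216168/N(352, 144) = -216168/674 = -216168*1/674 = -108084/337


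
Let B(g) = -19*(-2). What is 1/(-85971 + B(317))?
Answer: -1/85933 ≈ -1.1637e-5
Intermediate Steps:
B(g) = 38
1/(-85971 + B(317)) = 1/(-85971 + 38) = 1/(-85933) = -1/85933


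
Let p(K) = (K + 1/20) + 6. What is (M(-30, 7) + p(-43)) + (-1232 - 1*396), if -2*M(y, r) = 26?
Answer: -33559/20 ≈ -1677.9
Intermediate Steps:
M(y, r) = -13 (M(y, r) = -½*26 = -13)
p(K) = 121/20 + K (p(K) = (K + 1/20) + 6 = (1/20 + K) + 6 = 121/20 + K)
(M(-30, 7) + p(-43)) + (-1232 - 1*396) = (-13 + (121/20 - 43)) + (-1232 - 1*396) = (-13 - 739/20) + (-1232 - 396) = -999/20 - 1628 = -33559/20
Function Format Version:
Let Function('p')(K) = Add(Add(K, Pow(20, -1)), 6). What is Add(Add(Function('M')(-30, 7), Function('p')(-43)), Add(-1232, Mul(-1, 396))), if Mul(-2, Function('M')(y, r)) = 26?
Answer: Rational(-33559, 20) ≈ -1677.9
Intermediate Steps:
Function('M')(y, r) = -13 (Function('M')(y, r) = Mul(Rational(-1, 2), 26) = -13)
Function('p')(K) = Add(Rational(121, 20), K) (Function('p')(K) = Add(Add(K, Rational(1, 20)), 6) = Add(Add(Rational(1, 20), K), 6) = Add(Rational(121, 20), K))
Add(Add(Function('M')(-30, 7), Function('p')(-43)), Add(-1232, Mul(-1, 396))) = Add(Add(-13, Add(Rational(121, 20), -43)), Add(-1232, Mul(-1, 396))) = Add(Add(-13, Rational(-739, 20)), Add(-1232, -396)) = Add(Rational(-999, 20), -1628) = Rational(-33559, 20)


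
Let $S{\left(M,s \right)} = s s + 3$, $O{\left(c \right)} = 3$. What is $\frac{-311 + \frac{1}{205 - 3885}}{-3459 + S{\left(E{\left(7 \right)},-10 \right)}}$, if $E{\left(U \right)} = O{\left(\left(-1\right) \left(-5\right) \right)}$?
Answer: $\frac{1144481}{12350080} \approx 0.09267$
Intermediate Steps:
$E{\left(U \right)} = 3$
$S{\left(M,s \right)} = 3 + s^{2}$ ($S{\left(M,s \right)} = s^{2} + 3 = 3 + s^{2}$)
$\frac{-311 + \frac{1}{205 - 3885}}{-3459 + S{\left(E{\left(7 \right)},-10 \right)}} = \frac{-311 + \frac{1}{205 - 3885}}{-3459 + \left(3 + \left(-10\right)^{2}\right)} = \frac{-311 + \frac{1}{-3680}}{-3459 + \left(3 + 100\right)} = \frac{-311 - \frac{1}{3680}}{-3459 + 103} = - \frac{1144481}{3680 \left(-3356\right)} = \left(- \frac{1144481}{3680}\right) \left(- \frac{1}{3356}\right) = \frac{1144481}{12350080}$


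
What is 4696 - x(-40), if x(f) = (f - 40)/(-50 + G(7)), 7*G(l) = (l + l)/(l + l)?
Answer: 1638344/349 ≈ 4694.4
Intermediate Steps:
G(l) = 1/7 (G(l) = ((l + l)/(l + l))/7 = ((2*l)/((2*l)))/7 = ((2*l)*(1/(2*l)))/7 = (1/7)*1 = 1/7)
x(f) = 280/349 - 7*f/349 (x(f) = (f - 40)/(-50 + 1/7) = (-40 + f)/(-349/7) = -7*(-40 + f)/349 = 280/349 - 7*f/349)
4696 - x(-40) = 4696 - (280/349 - 7/349*(-40)) = 4696 - (280/349 + 280/349) = 4696 - 1*560/349 = 4696 - 560/349 = 1638344/349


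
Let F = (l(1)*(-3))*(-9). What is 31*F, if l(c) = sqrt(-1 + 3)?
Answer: 837*sqrt(2) ≈ 1183.7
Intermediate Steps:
l(c) = sqrt(2)
F = 27*sqrt(2) (F = (sqrt(2)*(-3))*(-9) = -3*sqrt(2)*(-9) = 27*sqrt(2) ≈ 38.184)
31*F = 31*(27*sqrt(2)) = 837*sqrt(2)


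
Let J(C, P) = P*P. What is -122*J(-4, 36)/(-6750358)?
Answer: 79056/3375179 ≈ 0.023423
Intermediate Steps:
J(C, P) = P²
-122*J(-4, 36)/(-6750358) = -122*36²/(-6750358) = -122*1296*(-1)/6750358 = -158112*(-1)/6750358 = -1*(-79056/3375179) = 79056/3375179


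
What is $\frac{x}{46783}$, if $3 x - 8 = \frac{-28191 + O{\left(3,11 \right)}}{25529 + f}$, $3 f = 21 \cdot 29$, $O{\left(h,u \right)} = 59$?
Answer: $\frac{44431}{902865117} \approx 4.9211 \cdot 10^{-5}$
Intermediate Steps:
$f = 203$ ($f = \frac{21 \cdot 29}{3} = \frac{1}{3} \cdot 609 = 203$)
$x = \frac{44431}{19299}$ ($x = \frac{8}{3} + \frac{\left(-28191 + 59\right) \frac{1}{25529 + 203}}{3} = \frac{8}{3} + \frac{\left(-28132\right) \frac{1}{25732}}{3} = \frac{8}{3} + \frac{1}{3} \left(- \frac{7033}{6433}\right) = \frac{8}{3} - \frac{7033}{19299} = \frac{44431}{19299} \approx 2.3022$)
$\frac{x}{46783} = \frac{44431}{19299 \cdot 46783} = \frac{44431}{19299} \cdot \frac{1}{46783} = \frac{44431}{902865117}$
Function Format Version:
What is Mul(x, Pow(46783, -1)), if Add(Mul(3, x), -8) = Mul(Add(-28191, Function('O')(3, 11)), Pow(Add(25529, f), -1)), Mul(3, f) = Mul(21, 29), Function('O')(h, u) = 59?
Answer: Rational(44431, 902865117) ≈ 4.9211e-5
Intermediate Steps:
f = 203 (f = Mul(Rational(1, 3), Mul(21, 29)) = Mul(Rational(1, 3), 609) = 203)
x = Rational(44431, 19299) (x = Add(Rational(8, 3), Mul(Rational(1, 3), Mul(Add(-28191, 59), Pow(Add(25529, 203), -1)))) = Add(Rational(8, 3), Mul(Rational(1, 3), Mul(-28132, Pow(25732, -1)))) = Add(Rational(8, 3), Mul(Rational(1, 3), Mul(-28132, Rational(1, 25732)))) = Add(Rational(8, 3), Mul(Rational(1, 3), Rational(-7033, 6433))) = Add(Rational(8, 3), Rational(-7033, 19299)) = Rational(44431, 19299) ≈ 2.3022)
Mul(x, Pow(46783, -1)) = Mul(Rational(44431, 19299), Pow(46783, -1)) = Mul(Rational(44431, 19299), Rational(1, 46783)) = Rational(44431, 902865117)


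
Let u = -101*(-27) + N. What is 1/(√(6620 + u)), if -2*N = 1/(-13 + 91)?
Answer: 2*√56867109/1458131 ≈ 0.010343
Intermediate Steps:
N = -1/156 (N = -1/(2*(-13 + 91)) = -½/78 = -½*1/78 = -1/156 ≈ -0.0064103)
u = 425411/156 (u = -101*(-27) - 1/156 = 2727 - 1/156 = 425411/156 ≈ 2727.0)
1/(√(6620 + u)) = 1/(√(6620 + 425411/156)) = 1/(√(1458131/156)) = 1/(√56867109/78) = 2*√56867109/1458131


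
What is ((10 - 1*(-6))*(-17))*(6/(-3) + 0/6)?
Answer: 544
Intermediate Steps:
((10 - 1*(-6))*(-17))*(6/(-3) + 0/6) = ((10 + 6)*(-17))*(6*(-⅓) + 0*(⅙)) = (16*(-17))*(-2 + 0) = -272*(-2) = 544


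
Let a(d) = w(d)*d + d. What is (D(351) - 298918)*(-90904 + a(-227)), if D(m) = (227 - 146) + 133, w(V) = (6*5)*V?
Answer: -434536358256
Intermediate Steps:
w(V) = 30*V
D(m) = 214 (D(m) = 81 + 133 = 214)
a(d) = d + 30*d² (a(d) = (30*d)*d + d = 30*d² + d = d + 30*d²)
(D(351) - 298918)*(-90904 + a(-227)) = (214 - 298918)*(-90904 - 227*(1 + 30*(-227))) = -298704*(-90904 - 227*(1 - 6810)) = -298704*(-90904 - 227*(-6809)) = -298704*(-90904 + 1545643) = -298704*1454739 = -434536358256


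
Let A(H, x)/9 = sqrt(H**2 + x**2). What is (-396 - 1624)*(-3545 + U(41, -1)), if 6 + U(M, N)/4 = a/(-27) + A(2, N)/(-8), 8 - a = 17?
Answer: 21620060/3 + 9090*sqrt(5) ≈ 7.2270e+6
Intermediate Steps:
a = -9 (a = 8 - 1*17 = 8 - 17 = -9)
A(H, x) = 9*sqrt(H**2 + x**2)
U(M, N) = -68/3 - 9*sqrt(4 + N**2)/2 (U(M, N) = -24 + 4*(-9/(-27) + (9*sqrt(2**2 + N**2))/(-8)) = -24 + 4*(-9*(-1/27) + (9*sqrt(4 + N**2))*(-1/8)) = -24 + 4*(1/3 - 9*sqrt(4 + N**2)/8) = -24 + (4/3 - 9*sqrt(4 + N**2)/2) = -68/3 - 9*sqrt(4 + N**2)/2)
(-396 - 1624)*(-3545 + U(41, -1)) = (-396 - 1624)*(-3545 + (-68/3 - 9*sqrt(4 + (-1)**2)/2)) = -2020*(-3545 + (-68/3 - 9*sqrt(4 + 1)/2)) = -2020*(-3545 + (-68/3 - 9*sqrt(5)/2)) = -2020*(-10703/3 - 9*sqrt(5)/2) = 21620060/3 + 9090*sqrt(5)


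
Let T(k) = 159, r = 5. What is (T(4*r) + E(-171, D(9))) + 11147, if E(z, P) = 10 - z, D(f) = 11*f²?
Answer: 11487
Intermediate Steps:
(T(4*r) + E(-171, D(9))) + 11147 = (159 + (10 - 1*(-171))) + 11147 = (159 + (10 + 171)) + 11147 = (159 + 181) + 11147 = 340 + 11147 = 11487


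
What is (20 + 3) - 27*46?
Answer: -1219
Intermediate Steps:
(20 + 3) - 27*46 = 23 - 1242 = -1219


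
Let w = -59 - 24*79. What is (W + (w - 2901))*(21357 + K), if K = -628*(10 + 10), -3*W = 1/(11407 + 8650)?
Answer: -2570398746469/60171 ≈ -4.2718e+7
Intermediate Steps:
W = -1/60171 (W = -1/(3*(11407 + 8650)) = -1/3/20057 = -1/3*1/20057 = -1/60171 ≈ -1.6619e-5)
w = -1955 (w = -59 - 1896 = -1955)
K = -12560 (K = -628*20 = -12560)
(W + (w - 2901))*(21357 + K) = (-1/60171 + (-1955 - 2901))*(21357 - 12560) = (-1/60171 - 4856)*8797 = -292190377/60171*8797 = -2570398746469/60171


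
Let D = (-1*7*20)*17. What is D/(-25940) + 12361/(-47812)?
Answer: -10342589/62012164 ≈ -0.16678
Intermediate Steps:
D = -2380 (D = -7*20*17 = -140*17 = -2380)
D/(-25940) + 12361/(-47812) = -2380/(-25940) + 12361/(-47812) = -2380*(-1/25940) + 12361*(-1/47812) = 119/1297 - 12361/47812 = -10342589/62012164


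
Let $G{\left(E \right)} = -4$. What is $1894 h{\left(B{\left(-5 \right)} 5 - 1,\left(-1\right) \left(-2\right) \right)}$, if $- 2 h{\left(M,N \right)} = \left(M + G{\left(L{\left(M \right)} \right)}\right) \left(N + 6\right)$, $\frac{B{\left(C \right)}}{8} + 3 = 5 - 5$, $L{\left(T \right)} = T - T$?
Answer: $947000$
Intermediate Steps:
$L{\left(T \right)} = 0$
$B{\left(C \right)} = -24$ ($B{\left(C \right)} = -24 + 8 \left(5 - 5\right) = -24 + 8 \cdot 0 = -24 + 0 = -24$)
$h{\left(M,N \right)} = - \frac{\left(-4 + M\right) \left(6 + N\right)}{2}$ ($h{\left(M,N \right)} = - \frac{\left(M - 4\right) \left(N + 6\right)}{2} = - \frac{\left(-4 + M\right) \left(6 + N\right)}{2}$)
$1894 h{\left(B{\left(-5 \right)} 5 - 1,\left(-1\right) \left(-2\right) \right)} = 1894 \left(12 - 3 \left(\left(-24\right) 5 - 1\right) + 2 \left(\left(-1\right) \left(-2\right)\right) - \frac{\left(\left(-24\right) 5 - 1\right) \left(\left(-1\right) \left(-2\right)\right)}{2}\right) = 1894 \left(12 - 3 \left(-120 - 1\right) + 2 \cdot 2 - \frac{1}{2} \left(-120 - 1\right) 2\right) = 1894 \left(12 - -363 + 4 - \left(- \frac{121}{2}\right) 2\right) = 1894 \left(12 + 363 + 4 + 121\right) = 1894 \cdot 500 = 947000$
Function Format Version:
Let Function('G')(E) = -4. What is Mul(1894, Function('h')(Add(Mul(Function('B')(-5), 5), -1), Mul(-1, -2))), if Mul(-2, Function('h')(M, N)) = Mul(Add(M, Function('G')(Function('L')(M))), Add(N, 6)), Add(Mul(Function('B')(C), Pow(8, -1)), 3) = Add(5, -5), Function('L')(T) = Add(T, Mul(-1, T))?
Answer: 947000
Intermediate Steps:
Function('L')(T) = 0
Function('B')(C) = -24 (Function('B')(C) = Add(-24, Mul(8, Add(5, -5))) = Add(-24, Mul(8, 0)) = Add(-24, 0) = -24)
Function('h')(M, N) = Mul(Rational(-1, 2), Add(-4, M), Add(6, N)) (Function('h')(M, N) = Mul(Rational(-1, 2), Mul(Add(M, -4), Add(N, 6))) = Mul(Rational(-1, 2), Mul(Add(-4, M), Add(6, N))) = Mul(Rational(-1, 2), Add(-4, M), Add(6, N)))
Mul(1894, Function('h')(Add(Mul(Function('B')(-5), 5), -1), Mul(-1, -2))) = Mul(1894, Add(12, Mul(-3, Add(Mul(-24, 5), -1)), Mul(2, Mul(-1, -2)), Mul(Rational(-1, 2), Add(Mul(-24, 5), -1), Mul(-1, -2)))) = Mul(1894, Add(12, Mul(-3, Add(-120, -1)), Mul(2, 2), Mul(Rational(-1, 2), Add(-120, -1), 2))) = Mul(1894, Add(12, Mul(-3, -121), 4, Mul(Rational(-1, 2), -121, 2))) = Mul(1894, Add(12, 363, 4, 121)) = Mul(1894, 500) = 947000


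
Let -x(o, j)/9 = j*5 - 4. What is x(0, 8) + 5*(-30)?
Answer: -474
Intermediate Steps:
x(o, j) = 36 - 45*j (x(o, j) = -9*(j*5 - 4) = -9*(5*j - 4) = -9*(-4 + 5*j) = 36 - 45*j)
x(0, 8) + 5*(-30) = (36 - 45*8) + 5*(-30) = (36 - 360) - 150 = -324 - 150 = -474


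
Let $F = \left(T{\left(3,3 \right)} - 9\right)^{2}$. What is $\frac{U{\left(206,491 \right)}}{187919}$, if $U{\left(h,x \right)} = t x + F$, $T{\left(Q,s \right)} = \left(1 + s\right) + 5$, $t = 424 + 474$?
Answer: $\frac{440918}{187919} \approx 2.3463$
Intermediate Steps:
$t = 898$
$T{\left(Q,s \right)} = 6 + s$
$F = 0$ ($F = \left(\left(6 + 3\right) - 9\right)^{2} = \left(9 - 9\right)^{2} = 0^{2} = 0$)
$U{\left(h,x \right)} = 898 x$ ($U{\left(h,x \right)} = 898 x + 0 = 898 x$)
$\frac{U{\left(206,491 \right)}}{187919} = \frac{898 \cdot 491}{187919} = 440918 \cdot \frac{1}{187919} = \frac{440918}{187919}$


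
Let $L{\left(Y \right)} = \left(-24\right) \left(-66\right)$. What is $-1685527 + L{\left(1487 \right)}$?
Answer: $-1683943$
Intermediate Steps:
$L{\left(Y \right)} = 1584$
$-1685527 + L{\left(1487 \right)} = -1685527 + 1584 = -1683943$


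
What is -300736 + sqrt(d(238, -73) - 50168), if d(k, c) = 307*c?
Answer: -300736 + I*sqrt(72579) ≈ -3.0074e+5 + 269.4*I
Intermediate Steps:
-300736 + sqrt(d(238, -73) - 50168) = -300736 + sqrt(307*(-73) - 50168) = -300736 + sqrt(-22411 - 50168) = -300736 + sqrt(-72579) = -300736 + I*sqrt(72579)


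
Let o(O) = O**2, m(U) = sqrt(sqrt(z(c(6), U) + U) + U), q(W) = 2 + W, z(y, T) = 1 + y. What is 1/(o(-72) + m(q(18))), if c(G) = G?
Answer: 1/(5184 + sqrt(20 + 3*sqrt(3))) ≈ 0.00019271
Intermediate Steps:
m(U) = sqrt(U + sqrt(7 + U)) (m(U) = sqrt(sqrt((1 + 6) + U) + U) = sqrt(sqrt(7 + U) + U) = sqrt(U + sqrt(7 + U)))
1/(o(-72) + m(q(18))) = 1/((-72)**2 + sqrt((2 + 18) + sqrt(7 + (2 + 18)))) = 1/(5184 + sqrt(20 + sqrt(7 + 20))) = 1/(5184 + sqrt(20 + sqrt(27))) = 1/(5184 + sqrt(20 + 3*sqrt(3)))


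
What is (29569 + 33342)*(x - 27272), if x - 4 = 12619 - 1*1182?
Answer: -995944041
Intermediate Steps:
x = 11441 (x = 4 + (12619 - 1*1182) = 4 + (12619 - 1182) = 4 + 11437 = 11441)
(29569 + 33342)*(x - 27272) = (29569 + 33342)*(11441 - 27272) = 62911*(-15831) = -995944041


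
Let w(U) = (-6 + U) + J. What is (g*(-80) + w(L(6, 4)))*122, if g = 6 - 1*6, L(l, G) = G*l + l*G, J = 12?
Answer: 6588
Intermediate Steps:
L(l, G) = 2*G*l (L(l, G) = G*l + G*l = 2*G*l)
g = 0 (g = 6 - 6 = 0)
w(U) = 6 + U (w(U) = (-6 + U) + 12 = 6 + U)
(g*(-80) + w(L(6, 4)))*122 = (0*(-80) + (6 + 2*4*6))*122 = (0 + (6 + 48))*122 = (0 + 54)*122 = 54*122 = 6588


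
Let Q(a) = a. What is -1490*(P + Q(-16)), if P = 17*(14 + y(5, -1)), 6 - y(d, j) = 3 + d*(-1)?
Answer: -533420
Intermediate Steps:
y(d, j) = 3 + d (y(d, j) = 6 - (3 + d*(-1)) = 6 - (3 - d) = 6 + (-3 + d) = 3 + d)
P = 374 (P = 17*(14 + (3 + 5)) = 17*(14 + 8) = 17*22 = 374)
-1490*(P + Q(-16)) = -1490*(374 - 16) = -1490*358 = -533420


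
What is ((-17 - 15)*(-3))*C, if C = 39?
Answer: 3744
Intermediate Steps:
((-17 - 15)*(-3))*C = ((-17 - 15)*(-3))*39 = -32*(-3)*39 = 96*39 = 3744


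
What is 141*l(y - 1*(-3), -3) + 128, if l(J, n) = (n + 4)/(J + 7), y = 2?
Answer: 559/4 ≈ 139.75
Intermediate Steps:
l(J, n) = (4 + n)/(7 + J)
141*l(y - 1*(-3), -3) + 128 = 141*((4 - 3)/(7 + (2 - 1*(-3)))) + 128 = 141*(1/(7 + (2 + 3))) + 128 = 141*(1/(7 + 5)) + 128 = 141*(1/12) + 128 = 47/4 + 128 = 559/4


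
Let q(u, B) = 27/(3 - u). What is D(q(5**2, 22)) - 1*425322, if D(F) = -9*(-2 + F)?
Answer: -9356445/22 ≈ -4.2529e+5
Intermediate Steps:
D(F) = 18 - 9*F
D(q(5**2, 22)) - 1*425322 = (18 - (-243)/(-3 + 5**2)) - 1*425322 = (18 - (-243)/(-3 + 25)) - 425322 = (18 - (-243)/22) - 425322 = (18 - 9*(-27/22)) - 425322 = (18 + 243/22) - 425322 = 639/22 - 425322 = -9356445/22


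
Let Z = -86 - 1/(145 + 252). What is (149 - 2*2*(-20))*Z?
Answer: -7818747/397 ≈ -19695.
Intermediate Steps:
Z = -34143/397 (Z = -86 - 1/397 = -34143/397 ≈ -86.003)
(149 - 2*2*(-20))*Z = (149 - 2*2*(-20))*(-34143/397) = (149 - 4*(-20))*(-34143/397) = (149 + 80)*(-34143/397) = 229*(-34143/397) = -7818747/397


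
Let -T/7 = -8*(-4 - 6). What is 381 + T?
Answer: -179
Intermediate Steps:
T = -560 (T = -(-56)*(-4 - 6) = -(-56)*(-10) = -7*80 = -560)
381 + T = 381 - 560 = -179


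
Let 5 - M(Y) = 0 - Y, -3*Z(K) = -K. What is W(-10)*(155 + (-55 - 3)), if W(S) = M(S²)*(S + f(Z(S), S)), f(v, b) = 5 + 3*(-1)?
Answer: -81480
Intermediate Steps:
Z(K) = K/3 (Z(K) = -(-1)*K/3 = K/3)
M(Y) = 5 + Y (M(Y) = 5 - (0 - Y) = 5 - (-1)*Y = 5 + Y)
f(v, b) = 2 (f(v, b) = 5 - 3 = 2)
W(S) = (2 + S)*(5 + S²) (W(S) = (5 + S²)*(S + 2) = (5 + S²)*(2 + S) = (2 + S)*(5 + S²))
W(-10)*(155 + (-55 - 3)) = ((2 - 10)*(5 + (-10)²))*(155 + (-55 - 3)) = (-8*(5 + 100))*(155 - 58) = -8*105*97 = -840*97 = -81480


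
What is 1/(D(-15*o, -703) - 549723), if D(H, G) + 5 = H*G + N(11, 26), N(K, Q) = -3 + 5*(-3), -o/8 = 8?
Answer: -1/1224626 ≈ -8.1658e-7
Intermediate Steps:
o = -64 (o = -8*8 = -64)
N(K, Q) = -18 (N(K, Q) = -3 - 15 = -18)
D(H, G) = -23 + G*H (D(H, G) = -5 + (H*G - 18) = -5 + (G*H - 18) = -5 + (-18 + G*H) = -23 + G*H)
1/(D(-15*o, -703) - 549723) = 1/((-23 - (-10545)*(-64)) - 549723) = 1/((-23 - 703*960) - 549723) = 1/((-23 - 674880) - 549723) = 1/(-674903 - 549723) = 1/(-1224626) = -1/1224626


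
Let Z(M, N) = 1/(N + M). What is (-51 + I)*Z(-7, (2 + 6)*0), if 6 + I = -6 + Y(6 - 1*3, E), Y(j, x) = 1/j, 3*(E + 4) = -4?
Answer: 188/21 ≈ 8.9524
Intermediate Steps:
E = -16/3 (E = -4 + (1/3)*(-4) = -4 - 4/3 = -16/3 ≈ -5.3333)
Z(M, N) = 1/(M + N)
I = -35/3 (I = -6 + (-6 + 1/(6 - 1*3)) = -6 + (-6 + 1/(6 - 3)) = -6 + (-6 + 1/3) = -6 - 17/3 = -35/3 ≈ -11.667)
(-51 + I)*Z(-7, (2 + 6)*0) = (-51 - 35/3)/(-7 + (2 + 6)*0) = -188/(3*(-7 + 8*0)) = -188/(3*(-7 + 0)) = -188/3/(-7) = -188/3*(-1/7) = 188/21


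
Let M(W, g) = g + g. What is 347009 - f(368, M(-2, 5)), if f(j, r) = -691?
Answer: 347700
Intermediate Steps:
M(W, g) = 2*g
347009 - f(368, M(-2, 5)) = 347009 - 1*(-691) = 347009 + 691 = 347700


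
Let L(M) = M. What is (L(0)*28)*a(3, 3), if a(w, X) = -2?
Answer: 0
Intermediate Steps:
(L(0)*28)*a(3, 3) = (0*28)*(-2) = 0*(-2) = 0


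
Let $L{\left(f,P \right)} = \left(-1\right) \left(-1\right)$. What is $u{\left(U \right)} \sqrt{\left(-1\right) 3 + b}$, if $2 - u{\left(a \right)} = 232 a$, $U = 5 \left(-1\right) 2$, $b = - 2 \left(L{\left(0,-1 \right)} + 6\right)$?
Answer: $2322 i \sqrt{17} \approx 9573.8 i$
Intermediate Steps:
$L{\left(f,P \right)} = 1$
$b = -14$ ($b = - 2 \left(1 + 6\right) = \left(-2\right) 7 = -14$)
$U = -10$ ($U = \left(-5\right) 2 = -10$)
$u{\left(a \right)} = 2 - 232 a$
$u{\left(U \right)} \sqrt{\left(-1\right) 3 + b} = \left(2 - -2320\right) \sqrt{\left(-1\right) 3 - 14} = \left(2 + 2320\right) \sqrt{-3 - 14} = 2322 \sqrt{-17} = 2322 i \sqrt{17}$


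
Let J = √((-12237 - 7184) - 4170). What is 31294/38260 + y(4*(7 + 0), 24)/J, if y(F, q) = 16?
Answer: 15647/19130 - 16*I*√23591/23591 ≈ 0.81793 - 0.10417*I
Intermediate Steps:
J = I*√23591 (J = √(-19421 - 4170) = √(-23591) = I*√23591 ≈ 153.59*I)
31294/38260 + y(4*(7 + 0), 24)/J = 31294/38260 + 16/((I*√23591)) = 31294*(1/38260) + 16*(-I*√23591/23591) = 15647/19130 - 16*I*√23591/23591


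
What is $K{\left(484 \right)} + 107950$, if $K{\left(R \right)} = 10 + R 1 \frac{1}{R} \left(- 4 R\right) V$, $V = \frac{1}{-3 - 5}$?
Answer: $108202$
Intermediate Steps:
$V = - \frac{1}{8}$ ($V = \frac{1}{-8} = - \frac{1}{8} \approx -0.125$)
$K{\left(R \right)} = 10 + \frac{R}{2}$ ($K{\left(R \right)} = 10 + R 1 \frac{1}{R} \left(- 4 R\right) \left(- \frac{1}{8}\right) = 10 + \frac{R}{R} \left(- 4 R\right) \left(- \frac{1}{8}\right) = 10 + 1 \left(- 4 R\right) \left(- \frac{1}{8}\right) = 10 + - 4 R \left(- \frac{1}{8}\right) = 10 + \frac{R}{2}$)
$K{\left(484 \right)} + 107950 = \left(10 + \frac{1}{2} \cdot 484\right) + 107950 = \left(10 + 242\right) + 107950 = 252 + 107950 = 108202$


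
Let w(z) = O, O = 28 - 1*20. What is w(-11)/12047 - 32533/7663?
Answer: -391863747/92316161 ≈ -4.2448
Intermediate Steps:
O = 8 (O = 28 - 20 = 8)
w(z) = 8
w(-11)/12047 - 32533/7663 = 8/12047 - 32533/7663 = -391863747/92316161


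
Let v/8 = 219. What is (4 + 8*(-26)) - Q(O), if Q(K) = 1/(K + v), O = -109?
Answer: -335173/1643 ≈ -204.00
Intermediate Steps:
v = 1752 (v = 8*219 = 1752)
Q(K) = 1/(1752 + K) (Q(K) = 1/(K + 1752) = 1/(1752 + K))
(4 + 8*(-26)) - Q(O) = (4 + 8*(-26)) - 1/(1752 - 109) = (4 - 208) - 1/1643 = -204 - 1*1/1643 = -204 - 1/1643 = -335173/1643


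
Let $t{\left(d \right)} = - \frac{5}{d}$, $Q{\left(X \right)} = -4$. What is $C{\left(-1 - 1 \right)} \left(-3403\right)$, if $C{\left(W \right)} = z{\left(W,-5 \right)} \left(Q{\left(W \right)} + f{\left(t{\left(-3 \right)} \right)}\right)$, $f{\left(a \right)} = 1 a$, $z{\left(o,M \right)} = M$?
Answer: $- \frac{119105}{3} \approx -39702.0$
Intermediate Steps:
$f{\left(a \right)} = a$
$C{\left(W \right)} = \frac{35}{3}$ ($C{\left(W \right)} = - 5 \left(-4 - \frac{5}{-3}\right) = - 5 \left(-4 - - \frac{5}{3}\right) = - 5 \left(-4 + \frac{5}{3}\right) = \left(-5\right) \left(- \frac{7}{3}\right) = \frac{35}{3}$)
$C{\left(-1 - 1 \right)} \left(-3403\right) = \frac{35}{3} \left(-3403\right) = - \frac{119105}{3}$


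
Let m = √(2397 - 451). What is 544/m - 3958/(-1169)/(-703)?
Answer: -3958/821807 + 272*√1946/973 ≈ 12.327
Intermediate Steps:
m = √1946 ≈ 44.113
544/m - 3958/(-1169)/(-703) = 544/(√1946) - 3958/(-1169)/(-703) = 544*(√1946/1946) - 3958*(-1/1169)*(-1/703) = 272*√1946/973 + (3958/1169)*(-1/703) = 272*√1946/973 - 3958/821807 = -3958/821807 + 272*√1946/973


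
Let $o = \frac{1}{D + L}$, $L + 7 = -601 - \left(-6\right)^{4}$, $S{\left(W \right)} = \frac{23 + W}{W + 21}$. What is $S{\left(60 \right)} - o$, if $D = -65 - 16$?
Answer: $\frac{164836}{160785} \approx 1.0252$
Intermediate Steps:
$S{\left(W \right)} = \frac{23 + W}{21 + W}$
$D = -81$ ($D = -65 - 16 = -81$)
$L = -1904$ ($L = -7 - 1897 = -1904$)
$o = - \frac{1}{1985}$ ($o = \frac{1}{-81 - 1904} = \frac{1}{-1985} = - \frac{1}{1985} \approx -0.00050378$)
$S{\left(60 \right)} - o = \frac{23 + 60}{21 + 60} - - \frac{1}{1985} = \frac{1}{81} \cdot 83 + \frac{1}{1985} = \frac{83}{81} + \frac{1}{1985} = \frac{164836}{160785}$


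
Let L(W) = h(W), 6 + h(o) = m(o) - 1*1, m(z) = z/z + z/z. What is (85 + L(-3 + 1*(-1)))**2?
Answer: 6400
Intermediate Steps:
m(z) = 2 (m(z) = 1 + 1 = 2)
h(o) = -5 (h(o) = -6 + (2 - 1*1) = -6 + (2 - 1) = -6 + 1 = -5)
L(W) = -5
(85 + L(-3 + 1*(-1)))**2 = (85 - 5)**2 = 80**2 = 6400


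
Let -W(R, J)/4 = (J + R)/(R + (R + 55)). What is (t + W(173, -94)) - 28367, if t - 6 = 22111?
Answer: -2506566/401 ≈ -6250.8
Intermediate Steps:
W(R, J) = -4*(J + R)/(55 + 2*R) (W(R, J) = -4*(J + R)/(R + (R + 55)) = -4*(J + R)/(R + (55 + R)) = -4*(J + R)/(55 + 2*R))
t = 22117 (t = 6 + 22111 = 22117)
(t + W(173, -94)) - 28367 = (22117 + 4*(-1*(-94) - 1*173)/(55 + 2*173)) - 28367 = (22117 + 4*(94 - 173)/(55 + 346)) - 28367 = (22117 + 4*(-79)/401) - 28367 = (22117 + 4*(1/401)*(-79)) - 28367 = (22117 - 316/401) - 28367 = 8868601/401 - 28367 = -2506566/401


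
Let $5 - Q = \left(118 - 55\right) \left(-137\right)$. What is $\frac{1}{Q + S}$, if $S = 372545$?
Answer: $\frac{1}{381181} \approx 2.6234 \cdot 10^{-6}$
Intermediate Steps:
$Q = 8636$ ($Q = 5 - \left(118 - 55\right) \left(-137\right) = 5 - 63 \left(-137\right) = 5 - -8631 = 5 + 8631 = 8636$)
$\frac{1}{Q + S} = \frac{1}{8636 + 372545} = \frac{1}{381181}$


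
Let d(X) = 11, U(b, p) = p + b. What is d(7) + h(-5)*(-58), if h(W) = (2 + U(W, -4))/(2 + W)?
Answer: -373/3 ≈ -124.33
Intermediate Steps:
U(b, p) = b + p
h(W) = (-2 + W)/(2 + W) (h(W) = (2 + (W - 4))/(2 + W) = (2 + (-4 + W))/(2 + W) = (-2 + W)/(2 + W))
d(7) + h(-5)*(-58) = 11 + ((-2 - 5)/(2 - 5))*(-58) = 11 + (-7/(-3))*(-58) = 11 - ⅓*(-7)*(-58) = 11 + (7/3)*(-58) = 11 - 406/3 = -373/3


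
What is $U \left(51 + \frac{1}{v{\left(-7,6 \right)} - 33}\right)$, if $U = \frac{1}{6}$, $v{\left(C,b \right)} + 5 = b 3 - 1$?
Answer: $\frac{535}{63} \approx 8.4921$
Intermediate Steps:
$v{\left(C,b \right)} = -6 + 3 b$ ($v{\left(C,b \right)} = -5 + \left(b 3 - 1\right) = -5 + \left(3 b - 1\right) = -5 + \left(-1 + 3 b\right) = -6 + 3 b$)
$U = \frac{1}{6} \approx 0.16667$
$U \left(51 + \frac{1}{v{\left(-7,6 \right)} - 33}\right) = \frac{51 + \frac{1}{\left(-6 + 3 \cdot 6\right) - 33}}{6} = \frac{51 + \frac{1}{\left(-6 + 18\right) - 33}}{6} = \frac{51 + \frac{1}{12 - 33}}{6} = \frac{51 + \frac{1}{-21}}{6} = \frac{51 - \frac{1}{21}}{6} = \frac{1}{6} \cdot \frac{1070}{21} = \frac{535}{63}$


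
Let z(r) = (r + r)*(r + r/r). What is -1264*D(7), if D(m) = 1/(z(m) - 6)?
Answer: -632/53 ≈ -11.925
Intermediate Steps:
z(r) = 2*r*(1 + r) (z(r) = (2*r)*(r + 1) = (2*r)*(1 + r) = 2*r*(1 + r))
D(m) = 1/(-6 + 2*m*(1 + m)) (D(m) = 1/(2*m*(1 + m) - 6) = 1/(-6 + 2*m*(1 + m)))
-1264*D(7) = -632/(-3 + 7*(1 + 7)) = -632/(-3 + 7*8) = -632/(-3 + 56) = -632/53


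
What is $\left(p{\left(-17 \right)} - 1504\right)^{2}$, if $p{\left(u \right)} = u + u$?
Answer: $2365444$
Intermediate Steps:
$p{\left(u \right)} = 2 u$
$\left(p{\left(-17 \right)} - 1504\right)^{2} = \left(2 \left(-17\right) - 1504\right)^{2} = \left(-34 - 1504\right)^{2} = \left(-1538\right)^{2} = 2365444$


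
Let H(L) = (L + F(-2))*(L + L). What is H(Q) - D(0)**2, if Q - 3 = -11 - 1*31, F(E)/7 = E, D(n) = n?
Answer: 4134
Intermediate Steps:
F(E) = 7*E
Q = -39 (Q = 3 + (-11 - 1*31) = 3 + (-11 - 31) = 3 - 42 = -39)
H(L) = 2*L*(-14 + L) (H(L) = (L + 7*(-2))*(L + L) = (L - 14)*(2*L) = (-14 + L)*(2*L) = 2*L*(-14 + L))
H(Q) - D(0)**2 = 2*(-39)*(-14 - 39) - 1*0**2 = 2*(-39)*(-53) - 1*0 = 4134 + 0 = 4134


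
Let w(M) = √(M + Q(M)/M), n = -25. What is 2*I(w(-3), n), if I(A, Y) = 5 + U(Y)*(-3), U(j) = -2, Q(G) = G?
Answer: 22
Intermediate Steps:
w(M) = √(1 + M) (w(M) = √(M + M/M) = √(M + 1) = √(1 + M))
I(A, Y) = 11 (I(A, Y) = 5 - 2*(-3) = 5 + 6 = 11)
2*I(w(-3), n) = 2*11 = 22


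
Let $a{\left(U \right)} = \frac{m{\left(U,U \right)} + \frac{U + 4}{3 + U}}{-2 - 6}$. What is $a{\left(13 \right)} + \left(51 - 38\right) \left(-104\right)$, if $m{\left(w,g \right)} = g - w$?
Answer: $- \frac{173073}{128} \approx -1352.1$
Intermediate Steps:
$a{\left(U \right)} = - \frac{4 + U}{8 \left(3 + U\right)}$ ($a{\left(U \right)} = \frac{\left(U - U\right) + \frac{U + 4}{3 + U}}{-2 - 6} = \frac{0 + \frac{4 + U}{3 + U}}{-8} = \left(0 + \frac{4 + U}{3 + U}\right) \left(- \frac{1}{8}\right) = \frac{4 + U}{3 + U} \left(- \frac{1}{8}\right) = - \frac{4 + U}{8 \left(3 + U\right)}$)
$a{\left(13 \right)} + \left(51 - 38\right) \left(-104\right) = \frac{-4 - 13}{8 \left(3 + 13\right)} + \left(51 - 38\right) \left(-104\right) = \frac{-4 - 13}{8 \cdot 16} + 13 \left(-104\right) = \frac{1}{8} \cdot \frac{1}{16} \left(-17\right) - 1352 = - \frac{17}{128} - 1352 = - \frac{173073}{128}$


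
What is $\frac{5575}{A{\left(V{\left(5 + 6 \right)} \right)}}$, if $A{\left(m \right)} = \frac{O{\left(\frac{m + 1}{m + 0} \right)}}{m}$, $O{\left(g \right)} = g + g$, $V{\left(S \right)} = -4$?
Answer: $- \frac{44600}{3} \approx -14867.0$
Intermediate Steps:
$O{\left(g \right)} = 2 g$
$A{\left(m \right)} = \frac{2 \left(1 + m\right)}{m^{2}}$ ($A{\left(m \right)} = \frac{2 \frac{m + 1}{m + 0}}{m} = \frac{2 \frac{1 + m}{m}}{m} = \frac{2 \frac{1}{m} \left(1 + m\right)}{m} = \frac{2 \left(1 + m\right)}{m^{2}}$)
$\frac{5575}{A{\left(V{\left(5 + 6 \right)} \right)}} = \frac{5575}{2 \cdot \frac{1}{16} \left(1 - 4\right)} = \frac{5575}{2 \cdot \frac{1}{16} \left(-3\right)} = \frac{5575}{- \frac{3}{8}} = 5575 \left(- \frac{8}{3}\right) = - \frac{44600}{3}$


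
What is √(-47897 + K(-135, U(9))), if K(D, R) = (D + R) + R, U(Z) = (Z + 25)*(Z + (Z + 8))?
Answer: 2*I*√11566 ≈ 215.09*I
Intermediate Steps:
U(Z) = (8 + 2*Z)*(25 + Z) (U(Z) = (25 + Z)*(Z + (8 + Z)) = (25 + Z)*(8 + 2*Z) = (8 + 2*Z)*(25 + Z))
K(D, R) = D + 2*R
√(-47897 + K(-135, U(9))) = √(-47897 + (-135 + 2*(200 + 2*9² + 58*9))) = √(-47897 + (-135 + 2*(200 + 2*81 + 522))) = √(-47897 + (-135 + 2*(200 + 162 + 522))) = √(-47897 + (-135 + 2*884)) = √(-47897 + (-135 + 1768)) = √(-47897 + 1633) = √(-46264) = 2*I*√11566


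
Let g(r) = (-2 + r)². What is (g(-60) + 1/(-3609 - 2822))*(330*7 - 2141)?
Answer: 4177808947/6431 ≈ 6.4964e+5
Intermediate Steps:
(g(-60) + 1/(-3609 - 2822))*(330*7 - 2141) = ((-2 - 60)² + 1/(-3609 - 2822))*(330*7 - 2141) = ((-62)² + 1/(-6431))*(2310 - 2141) = (3844 - 1/6431)*169 = (24720763/6431)*169 = 4177808947/6431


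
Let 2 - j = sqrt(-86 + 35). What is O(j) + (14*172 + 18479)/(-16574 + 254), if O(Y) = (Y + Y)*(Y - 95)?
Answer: -7756567/16320 + 182*I*sqrt(51) ≈ -475.28 + 1299.7*I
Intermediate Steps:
j = 2 - I*sqrt(51) (j = 2 - sqrt(-86 + 35) = 2 - sqrt(-51) = 2 - I*sqrt(51) ≈ 2.0 - 7.1414*I)
O(Y) = 2*Y*(-95 + Y) (O(Y) = (2*Y)*(-95 + Y) = 2*Y*(-95 + Y))
O(j) + (14*172 + 18479)/(-16574 + 254) = 2*(2 - I*sqrt(51))*(-95 + (2 - I*sqrt(51))) + (14*172 + 18479)/(-16574 + 254) = 2*(2 - I*sqrt(51))*(-93 - I*sqrt(51)) + (2408 + 18479)/(-16320) = 2*(-93 - I*sqrt(51))*(2 - I*sqrt(51)) + 20887*(-1/16320) = 2*(-93 - I*sqrt(51))*(2 - I*sqrt(51)) - 20887/16320 = -20887/16320 + 2*(-93 - I*sqrt(51))*(2 - I*sqrt(51))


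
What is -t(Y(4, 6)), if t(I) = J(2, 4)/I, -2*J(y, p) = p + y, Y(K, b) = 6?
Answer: ½ ≈ 0.50000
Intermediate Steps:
J(y, p) = -p/2 - y/2 (J(y, p) = -(p + y)/2 = -p/2 - y/2)
t(I) = -3/I (t(I) = (-½*4 - ½*2)/I = (-2 - 1)/I = -3/I)
-t(Y(4, 6)) = -(-3)/6 = -1*(-½) = ½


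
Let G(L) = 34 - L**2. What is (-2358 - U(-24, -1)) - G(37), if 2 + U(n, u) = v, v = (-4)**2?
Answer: -1037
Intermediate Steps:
v = 16
U(n, u) = 14 (U(n, u) = -2 + 16 = 14)
(-2358 - U(-24, -1)) - G(37) = (-2358 - 1*14) - (34 - 1*37**2) = (-2358 - 14) - (34 - 1*1369) = -2372 - (34 - 1369) = -2372 - 1*(-1335) = -2372 + 1335 = -1037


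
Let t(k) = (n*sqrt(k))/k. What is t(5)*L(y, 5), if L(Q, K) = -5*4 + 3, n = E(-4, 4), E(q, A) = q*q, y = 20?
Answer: -272*sqrt(5)/5 ≈ -121.64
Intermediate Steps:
E(q, A) = q**2
n = 16 (n = (-4)**2 = 16)
L(Q, K) = -17 (L(Q, K) = -20 + 3 = -17)
t(k) = 16/sqrt(k) (t(k) = (16*sqrt(k))/k = 16/sqrt(k))
t(5)*L(y, 5) = (16/sqrt(5))*(-17) = (16*(sqrt(5)/5))*(-17) = (16*sqrt(5)/5)*(-17) = -272*sqrt(5)/5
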